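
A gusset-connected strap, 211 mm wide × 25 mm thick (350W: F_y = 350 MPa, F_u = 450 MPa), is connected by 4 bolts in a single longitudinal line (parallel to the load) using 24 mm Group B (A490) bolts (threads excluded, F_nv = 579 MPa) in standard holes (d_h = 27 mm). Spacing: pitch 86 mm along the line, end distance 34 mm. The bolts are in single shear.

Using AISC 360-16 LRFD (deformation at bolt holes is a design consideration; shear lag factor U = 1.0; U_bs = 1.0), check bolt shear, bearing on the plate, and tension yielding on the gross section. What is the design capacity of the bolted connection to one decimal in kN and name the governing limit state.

785.8 kN (bolt shear governs)

Bolt shear: A_b = π(24)²/4 = 452.39 mm². φR_n = 0.75 × 579 × 452.39 × 4 × 1 = 785.8 kN.
Bearing (25 mm plate, F_u = 450 MPa): end bolts L_c = 34 − 27/2 = 20.5, R_n = min(1.2×20.5×25×450, 2.4×24×25×450) = 276.75 kN/bolt; interior L_c = 86 − 27 = 59, R_n = 648 kN/bolt. φR_n = 0.75 × (1×276.75 + 3×648) = 1665.6 kN.
Tension yield (gross): A_g = 211×25 = 5275 mm². φR_n = 0.90 × 350 × 5275 = 1661.6 kN.
Governing: min(785.8, 1665.6, 1661.6) = 785.8 kN → bolt shear.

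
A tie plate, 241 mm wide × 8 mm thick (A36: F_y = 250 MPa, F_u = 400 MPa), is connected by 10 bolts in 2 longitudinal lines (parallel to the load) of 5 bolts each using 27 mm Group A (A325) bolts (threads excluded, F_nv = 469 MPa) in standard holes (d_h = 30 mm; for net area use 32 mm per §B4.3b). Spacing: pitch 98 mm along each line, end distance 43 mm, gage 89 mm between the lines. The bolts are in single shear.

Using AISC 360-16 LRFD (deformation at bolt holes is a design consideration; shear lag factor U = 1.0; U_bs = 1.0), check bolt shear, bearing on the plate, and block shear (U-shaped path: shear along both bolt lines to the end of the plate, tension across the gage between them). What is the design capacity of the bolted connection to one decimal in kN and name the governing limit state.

919.8 kN (block shear governs)

Bolt shear: A_b = π(27)²/4 = 572.56 mm². φR_n = 0.75 × 469 × 572.56 × 10 × 1 = 2014.0 kN.
Bearing (8 mm plate, F_u = 400 MPa): end bolts L_c = 43 − 30/2 = 28, R_n = min(1.2×28×8×400, 2.4×27×8×400) = 107.52 kN/bolt; interior L_c = 98 − 30 = 68, R_n = 207.36 kN/bolt. φR_n = 0.75 × (2×107.52 + 8×207.36) = 1405.4 kN.
Block shear: shear path 2×[43+4×98] = 2×435 mm, A_gv = 6960, A_nv = 2×(435 − 4.5×32)×8 = 4656 mm²; tension across gage: (89 − 1×32)×8 = 456 mm². R_n = min(0.6×400×4656, 0.6×250×6960) + 1.0×400×456 = min(1117.4, 1044) + 182.4 = 1226.4 kN. φR_n = 0.75 × 1226.4 = 919.8 kN.
Governing: min(2014.0, 1405.4, 919.8) = 919.8 kN → block shear.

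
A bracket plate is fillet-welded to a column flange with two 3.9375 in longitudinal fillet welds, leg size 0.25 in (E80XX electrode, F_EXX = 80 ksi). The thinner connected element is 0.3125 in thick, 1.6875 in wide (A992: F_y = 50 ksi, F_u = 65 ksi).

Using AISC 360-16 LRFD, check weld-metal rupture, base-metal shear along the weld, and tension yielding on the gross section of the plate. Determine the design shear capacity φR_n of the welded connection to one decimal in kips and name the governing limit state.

Weld metal: throat = 0.707×0.25 = 0.17675 in, L = 2×3.9375 = 7.875 in. φR_n = 0.75 × 0.6 × 80 × 0.17675 × 7.875 = 50.1 kips.
Base metal shear (0.3125 in plate): yield φR_n = 1.0×0.6×50×0.3125×7.875 = 73.8 kips; rupture φR_n = 0.75×0.6×65×0.3125×7.875 = 72.0 kips; take 72.0 kips (rupture).
Tension yield (gross): A_g = 1.6875×0.3125 = 0.52734 in². φR_n = 0.90 × 50 × 0.52734 = 23.7 kips.
Governing: min(50.1, 72.0, 23.7) = 23.7 kips → gross-section yield.

23.7 kips (gross-section yield governs)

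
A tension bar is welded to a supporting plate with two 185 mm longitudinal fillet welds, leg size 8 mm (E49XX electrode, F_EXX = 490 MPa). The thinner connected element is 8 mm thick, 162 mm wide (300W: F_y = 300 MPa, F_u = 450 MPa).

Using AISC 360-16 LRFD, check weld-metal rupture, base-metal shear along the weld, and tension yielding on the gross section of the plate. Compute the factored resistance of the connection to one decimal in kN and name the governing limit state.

349.9 kN (gross-section yield governs)

Weld metal: throat = 0.707×8 = 5.656 mm, L = 2×185 = 370 mm. φR_n = 0.75 × 0.6 × 490 × 5.656 × 370 = 461.4 kN.
Base metal shear (8 mm plate): yield φR_n = 1.0×0.6×300×8×370 = 532.8 kN; rupture φR_n = 0.75×0.6×450×8×370 = 599.4 kN; take 532.8 kN (yield).
Tension yield (gross): A_g = 162×8 = 1296 mm². φR_n = 0.90 × 300 × 1296 = 349.9 kN.
Governing: min(461.4, 532.8, 349.9) = 349.9 kN → gross-section yield.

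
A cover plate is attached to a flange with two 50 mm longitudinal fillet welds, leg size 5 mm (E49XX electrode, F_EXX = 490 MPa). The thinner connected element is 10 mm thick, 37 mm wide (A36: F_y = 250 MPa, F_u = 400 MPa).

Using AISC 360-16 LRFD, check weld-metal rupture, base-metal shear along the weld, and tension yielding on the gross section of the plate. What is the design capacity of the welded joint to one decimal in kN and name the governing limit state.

77.9 kN (weld metal governs)

Weld metal: throat = 0.707×5 = 3.535 mm, L = 2×50 = 100 mm. φR_n = 0.75 × 0.6 × 490 × 3.535 × 100 = 77.9 kN.
Base metal shear (10 mm plate): yield φR_n = 1.0×0.6×250×10×100 = 150.0 kN; rupture φR_n = 0.75×0.6×400×10×100 = 180.0 kN; take 150.0 kN (yield).
Tension yield (gross): A_g = 37×10 = 370 mm². φR_n = 0.90 × 250 × 370 = 83.3 kN.
Governing: min(77.9, 150.0, 83.3) = 77.9 kN → weld metal.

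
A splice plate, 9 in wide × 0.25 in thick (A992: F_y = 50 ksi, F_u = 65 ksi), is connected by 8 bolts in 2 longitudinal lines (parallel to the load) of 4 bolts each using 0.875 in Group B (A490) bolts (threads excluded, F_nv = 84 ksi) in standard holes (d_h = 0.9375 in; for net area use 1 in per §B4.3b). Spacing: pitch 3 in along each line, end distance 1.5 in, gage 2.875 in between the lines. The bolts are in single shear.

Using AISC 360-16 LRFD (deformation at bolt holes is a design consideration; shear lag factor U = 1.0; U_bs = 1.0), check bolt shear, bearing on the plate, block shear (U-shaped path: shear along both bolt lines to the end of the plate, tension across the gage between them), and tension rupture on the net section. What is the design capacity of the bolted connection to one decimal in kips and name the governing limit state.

85.3 kips (net-section rupture governs)

Bolt shear: A_b = π(0.875)²/4 = 0.60132 in². φR_n = 0.75 × 84 × 0.60132 × 8 × 1 = 303.1 kips.
Bearing (0.25 in plate, F_u = 65 ksi): end bolts L_c = 1.5 − 0.9375/2 = 1.03125, R_n = min(1.2×1.03125×0.25×65, 2.4×0.875×0.25×65) = 20.109 kips/bolt; interior L_c = 3 − 0.9375 = 2.0625, R_n = 34.125 kips/bolt. φR_n = 0.75 × (2×20.109 + 6×34.125) = 183.7 kips.
Block shear: shear path 2×[1.5+3×3] = 2×10.5 in, A_gv = 5.25, A_nv = 2×(10.5 − 3.5×1)×0.25 = 3.5 in²; tension across gage: (2.875 − 1×1)×0.25 = 0.46875 in². R_n = min(0.6×65×3.5, 0.6×50×5.25) + 1.0×65×0.46875 = min(136.5, 157.5) + 30.469 = 166.97 kips. φR_n = 0.75 × 166.97 = 125.2 kips.
Tension rupture (net): A_n = (9 − 2×1)×0.25 = 1.75 in² (U = 1.0, A_e = A_n). φR_n = 0.75 × 65 × 1.75 = 85.3 kips.
Governing: min(303.1, 183.7, 125.2, 85.3) = 85.3 kips → net-section rupture.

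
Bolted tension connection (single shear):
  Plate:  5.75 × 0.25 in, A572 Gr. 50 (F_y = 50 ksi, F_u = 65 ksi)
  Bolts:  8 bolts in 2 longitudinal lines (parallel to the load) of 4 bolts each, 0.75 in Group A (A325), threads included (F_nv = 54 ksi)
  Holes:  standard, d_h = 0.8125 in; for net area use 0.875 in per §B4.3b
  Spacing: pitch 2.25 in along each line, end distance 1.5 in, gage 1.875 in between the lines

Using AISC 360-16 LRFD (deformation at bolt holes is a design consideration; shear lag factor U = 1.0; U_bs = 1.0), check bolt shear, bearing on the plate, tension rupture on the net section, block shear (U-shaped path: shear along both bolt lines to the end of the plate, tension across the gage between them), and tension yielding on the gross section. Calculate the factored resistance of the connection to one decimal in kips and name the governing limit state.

Bolt shear: A_b = π(0.75)²/4 = 0.44179 in². φR_n = 0.75 × 54 × 0.44179 × 8 × 1 = 143.1 kips.
Bearing (0.25 in plate, F_u = 65 ksi): end bolts L_c = 1.5 − 0.8125/2 = 1.09375, R_n = min(1.2×1.09375×0.25×65, 2.4×0.75×0.25×65) = 21.328 kips/bolt; interior L_c = 2.25 − 0.8125 = 1.4375, R_n = 28.031 kips/bolt. φR_n = 0.75 × (2×21.328 + 6×28.031) = 158.1 kips.
Tension rupture (net): A_n = (5.75 − 2×0.875)×0.25 = 1 in² (U = 1.0, A_e = A_n). φR_n = 0.75 × 65 × 1 = 48.8 kips.
Block shear: shear path 2×[1.5+3×2.25] = 2×8.25 in, A_gv = 4.125, A_nv = 2×(8.25 − 3.5×0.875)×0.25 = 2.5938 in²; tension across gage: (1.875 − 1×0.875)×0.25 = 0.25 in². R_n = min(0.6×65×2.5938, 0.6×50×4.125) + 1.0×65×0.25 = min(101.16, 123.75) + 16.25 = 117.41 kips. φR_n = 0.75 × 117.41 = 88.1 kips.
Tension yield (gross): A_g = 5.75×0.25 = 1.4375 in². φR_n = 0.90 × 50 × 1.4375 = 64.7 kips.
Governing: min(143.1, 158.1, 48.8, 88.1, 64.7) = 48.8 kips → net-section rupture.

48.8 kips (net-section rupture governs)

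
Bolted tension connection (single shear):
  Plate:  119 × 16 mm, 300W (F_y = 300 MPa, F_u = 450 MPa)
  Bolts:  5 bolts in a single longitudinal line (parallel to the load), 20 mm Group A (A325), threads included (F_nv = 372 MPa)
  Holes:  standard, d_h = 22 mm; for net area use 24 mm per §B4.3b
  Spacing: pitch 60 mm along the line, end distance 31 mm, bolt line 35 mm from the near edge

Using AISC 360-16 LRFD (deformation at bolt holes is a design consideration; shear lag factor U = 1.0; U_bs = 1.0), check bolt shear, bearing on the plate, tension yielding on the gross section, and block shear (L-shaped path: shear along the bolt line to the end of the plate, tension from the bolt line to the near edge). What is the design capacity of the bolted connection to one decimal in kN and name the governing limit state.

438.3 kN (bolt shear governs)

Bolt shear: A_b = π(20)²/4 = 314.16 mm². φR_n = 0.75 × 372 × 314.16 × 5 × 1 = 438.3 kN.
Bearing (16 mm plate, F_u = 450 MPa): end bolts L_c = 31 − 22/2 = 20, R_n = min(1.2×20×16×450, 2.4×20×16×450) = 172.8 kN/bolt; interior L_c = 60 − 22 = 38, R_n = 328.32 kN/bolt. φR_n = 0.75 × (1×172.8 + 4×328.32) = 1114.6 kN.
Tension yield (gross): A_g = 119×16 = 1904 mm². φR_n = 0.90 × 300 × 1904 = 514.1 kN.
Block shear: shear path 1×[31+4×60] = 1×271 mm, A_gv = 4336, A_nv = 1×(271 − 4.5×24)×16 = 2608 mm²; tension to near edge: (35 − 0.5×24)×16 = 368 mm². R_n = min(0.6×450×2608, 0.6×300×4336) + 1.0×450×368 = min(704.16, 780.48) + 165.6 = 869.76 kN. φR_n = 0.75 × 869.76 = 652.3 kN.
Governing: min(438.3, 1114.6, 514.1, 652.3) = 438.3 kN → bolt shear.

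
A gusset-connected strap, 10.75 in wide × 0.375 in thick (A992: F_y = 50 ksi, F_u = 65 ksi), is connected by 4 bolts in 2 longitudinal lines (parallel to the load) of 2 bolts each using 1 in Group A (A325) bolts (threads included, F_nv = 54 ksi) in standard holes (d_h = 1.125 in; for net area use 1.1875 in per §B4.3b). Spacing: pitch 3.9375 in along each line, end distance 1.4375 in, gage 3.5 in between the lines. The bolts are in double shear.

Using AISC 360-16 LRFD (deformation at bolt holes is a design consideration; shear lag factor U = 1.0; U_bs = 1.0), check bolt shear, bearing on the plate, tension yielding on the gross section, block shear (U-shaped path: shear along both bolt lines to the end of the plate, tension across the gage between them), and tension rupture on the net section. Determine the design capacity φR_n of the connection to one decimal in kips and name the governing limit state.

Bolt shear: A_b = π(1)²/4 = 0.7854 in². φR_n = 0.75 × 54 × 0.7854 × 4 × 2 = 254.5 kips.
Bearing (0.375 in plate, F_u = 65 ksi): end bolts L_c = 1.4375 − 1.125/2 = 0.875, R_n = min(1.2×0.875×0.375×65, 2.4×1×0.375×65) = 25.594 kips/bolt; interior L_c = 3.9375 − 1.125 = 2.8125, R_n = 58.5 kips/bolt. φR_n = 0.75 × (2×25.594 + 2×58.5) = 126.1 kips.
Tension yield (gross): A_g = 10.75×0.375 = 4.0313 in². φR_n = 0.90 × 50 × 4.0313 = 181.4 kips.
Block shear: shear path 2×[1.4375+1×3.9375] = 2×5.375 in, A_gv = 4.0313, A_nv = 2×(5.375 − 1.5×1.1875)×0.375 = 2.6953 in²; tension across gage: (3.5 − 1×1.1875)×0.375 = 0.86719 in². R_n = min(0.6×65×2.6953, 0.6×50×4.0313) + 1.0×65×0.86719 = min(105.12, 120.94) + 56.367 = 161.49 kips. φR_n = 0.75 × 161.49 = 121.1 kips.
Tension rupture (net): A_n = (10.75 − 2×1.1875)×0.375 = 3.1406 in² (U = 1.0, A_e = A_n). φR_n = 0.75 × 65 × 3.1406 = 153.1 kips.
Governing: min(254.5, 126.1, 181.4, 121.1, 153.1) = 121.1 kips → block shear.

121.1 kips (block shear governs)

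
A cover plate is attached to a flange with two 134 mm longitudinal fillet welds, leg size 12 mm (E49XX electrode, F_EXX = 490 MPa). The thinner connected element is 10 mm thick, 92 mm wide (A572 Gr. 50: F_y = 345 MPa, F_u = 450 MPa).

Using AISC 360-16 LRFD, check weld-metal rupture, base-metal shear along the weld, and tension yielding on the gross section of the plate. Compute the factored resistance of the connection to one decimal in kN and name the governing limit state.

285.7 kN (gross-section yield governs)

Weld metal: throat = 0.707×12 = 8.484 mm, L = 2×134 = 268 mm. φR_n = 0.75 × 0.6 × 490 × 8.484 × 268 = 501.4 kN.
Base metal shear (10 mm plate): yield φR_n = 1.0×0.6×345×10×268 = 554.8 kN; rupture φR_n = 0.75×0.6×450×10×268 = 542.7 kN; take 542.7 kN (rupture).
Tension yield (gross): A_g = 92×10 = 920 mm². φR_n = 0.90 × 345 × 920 = 285.7 kN.
Governing: min(501.4, 542.7, 285.7) = 285.7 kN → gross-section yield.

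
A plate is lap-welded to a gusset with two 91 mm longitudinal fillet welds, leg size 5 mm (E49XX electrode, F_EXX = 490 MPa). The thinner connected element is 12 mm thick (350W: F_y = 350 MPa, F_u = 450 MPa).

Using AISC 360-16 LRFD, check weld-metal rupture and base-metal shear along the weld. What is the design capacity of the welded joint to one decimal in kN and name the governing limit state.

141.9 kN (weld metal governs)

Weld metal: throat = 0.707×5 = 3.535 mm, L = 2×91 = 182 mm. φR_n = 0.75 × 0.6 × 490 × 3.535 × 182 = 141.9 kN.
Base metal shear (12 mm plate): yield φR_n = 1.0×0.6×350×12×182 = 458.6 kN; rupture φR_n = 0.75×0.6×450×12×182 = 442.3 kN; take 442.3 kN (rupture).
Governing: min(141.9, 442.3) = 141.9 kN → weld metal.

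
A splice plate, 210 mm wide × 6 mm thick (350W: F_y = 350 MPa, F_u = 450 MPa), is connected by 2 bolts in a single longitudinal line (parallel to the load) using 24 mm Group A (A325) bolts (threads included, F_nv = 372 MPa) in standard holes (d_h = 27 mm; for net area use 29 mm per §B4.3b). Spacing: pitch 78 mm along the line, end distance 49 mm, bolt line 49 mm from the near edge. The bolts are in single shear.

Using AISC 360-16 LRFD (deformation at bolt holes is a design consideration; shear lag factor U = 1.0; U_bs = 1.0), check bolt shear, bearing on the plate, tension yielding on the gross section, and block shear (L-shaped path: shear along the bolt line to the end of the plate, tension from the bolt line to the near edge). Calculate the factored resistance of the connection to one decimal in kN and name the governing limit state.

171.3 kN (block shear governs)

Bolt shear: A_b = π(24)²/4 = 452.39 mm². φR_n = 0.75 × 372 × 452.39 × 2 × 1 = 252.4 kN.
Bearing (6 mm plate, F_u = 450 MPa): end bolts L_c = 49 − 27/2 = 35.5, R_n = min(1.2×35.5×6×450, 2.4×24×6×450) = 115.02 kN/bolt; interior L_c = 78 − 27 = 51, R_n = 155.52 kN/bolt. φR_n = 0.75 × (1×115.02 + 1×155.52) = 202.9 kN.
Tension yield (gross): A_g = 210×6 = 1260 mm². φR_n = 0.90 × 350 × 1260 = 396.9 kN.
Block shear: shear path 1×[49+1×78] = 1×127 mm, A_gv = 762, A_nv = 1×(127 − 1.5×29)×6 = 501 mm²; tension to near edge: (49 − 0.5×29)×6 = 207 mm². R_n = min(0.6×450×501, 0.6×350×762) + 1.0×450×207 = min(135.27, 160.02) + 93.15 = 228.42 kN. φR_n = 0.75 × 228.42 = 171.3 kN.
Governing: min(252.4, 202.9, 396.9, 171.3) = 171.3 kN → block shear.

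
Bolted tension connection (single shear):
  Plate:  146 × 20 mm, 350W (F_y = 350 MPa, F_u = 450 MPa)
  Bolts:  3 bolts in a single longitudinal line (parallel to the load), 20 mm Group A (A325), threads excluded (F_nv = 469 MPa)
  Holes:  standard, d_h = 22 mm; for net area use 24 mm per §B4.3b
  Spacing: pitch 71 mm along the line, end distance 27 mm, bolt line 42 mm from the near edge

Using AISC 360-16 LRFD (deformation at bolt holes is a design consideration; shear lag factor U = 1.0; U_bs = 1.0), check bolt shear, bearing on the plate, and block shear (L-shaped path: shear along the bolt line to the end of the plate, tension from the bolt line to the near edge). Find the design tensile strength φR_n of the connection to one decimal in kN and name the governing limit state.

Bolt shear: A_b = π(20)²/4 = 314.16 mm². φR_n = 0.75 × 469 × 314.16 × 3 × 1 = 331.5 kN.
Bearing (20 mm plate, F_u = 450 MPa): end bolts L_c = 27 − 22/2 = 16, R_n = min(1.2×16×20×450, 2.4×20×20×450) = 172.8 kN/bolt; interior L_c = 71 − 22 = 49, R_n = 432 kN/bolt. φR_n = 0.75 × (1×172.8 + 2×432) = 777.6 kN.
Block shear: shear path 1×[27+2×71] = 1×169 mm, A_gv = 3380, A_nv = 1×(169 − 2.5×24)×20 = 2180 mm²; tension to near edge: (42 − 0.5×24)×20 = 600 mm². R_n = min(0.6×450×2180, 0.6×350×3380) + 1.0×450×600 = min(588.6, 709.8) + 270 = 858.6 kN. φR_n = 0.75 × 858.6 = 644.0 kN.
Governing: min(331.5, 777.6, 644.0) = 331.5 kN → bolt shear.

331.5 kN (bolt shear governs)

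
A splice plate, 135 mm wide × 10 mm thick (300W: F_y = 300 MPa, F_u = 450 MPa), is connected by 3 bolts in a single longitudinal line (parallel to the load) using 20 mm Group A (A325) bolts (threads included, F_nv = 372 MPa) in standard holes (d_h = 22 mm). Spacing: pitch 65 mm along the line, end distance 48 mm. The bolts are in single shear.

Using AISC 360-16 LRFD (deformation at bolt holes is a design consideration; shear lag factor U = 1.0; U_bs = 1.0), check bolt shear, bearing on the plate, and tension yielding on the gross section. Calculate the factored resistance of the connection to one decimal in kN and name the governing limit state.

263.0 kN (bolt shear governs)

Bolt shear: A_b = π(20)²/4 = 314.16 mm². φR_n = 0.75 × 372 × 314.16 × 3 × 1 = 263.0 kN.
Bearing (10 mm plate, F_u = 450 MPa): end bolts L_c = 48 − 22/2 = 37, R_n = min(1.2×37×10×450, 2.4×20×10×450) = 199.8 kN/bolt; interior L_c = 65 − 22 = 43, R_n = 216 kN/bolt. φR_n = 0.75 × (1×199.8 + 2×216) = 473.9 kN.
Tension yield (gross): A_g = 135×10 = 1350 mm². φR_n = 0.90 × 300 × 1350 = 364.5 kN.
Governing: min(263.0, 473.9, 364.5) = 263.0 kN → bolt shear.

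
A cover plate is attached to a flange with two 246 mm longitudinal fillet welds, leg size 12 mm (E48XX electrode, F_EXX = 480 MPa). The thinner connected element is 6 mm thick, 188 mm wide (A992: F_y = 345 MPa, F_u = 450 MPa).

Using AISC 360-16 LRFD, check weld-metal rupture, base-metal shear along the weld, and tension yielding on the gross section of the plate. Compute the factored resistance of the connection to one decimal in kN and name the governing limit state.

350.2 kN (gross-section yield governs)

Weld metal: throat = 0.707×12 = 8.484 mm, L = 2×246 = 492 mm. φR_n = 0.75 × 0.6 × 480 × 8.484 × 492 = 901.6 kN.
Base metal shear (6 mm plate): yield φR_n = 1.0×0.6×345×6×492 = 611.1 kN; rupture φR_n = 0.75×0.6×450×6×492 = 597.8 kN; take 597.8 kN (rupture).
Tension yield (gross): A_g = 188×6 = 1128 mm². φR_n = 0.90 × 345 × 1128 = 350.2 kN.
Governing: min(901.6, 597.8, 350.2) = 350.2 kN → gross-section yield.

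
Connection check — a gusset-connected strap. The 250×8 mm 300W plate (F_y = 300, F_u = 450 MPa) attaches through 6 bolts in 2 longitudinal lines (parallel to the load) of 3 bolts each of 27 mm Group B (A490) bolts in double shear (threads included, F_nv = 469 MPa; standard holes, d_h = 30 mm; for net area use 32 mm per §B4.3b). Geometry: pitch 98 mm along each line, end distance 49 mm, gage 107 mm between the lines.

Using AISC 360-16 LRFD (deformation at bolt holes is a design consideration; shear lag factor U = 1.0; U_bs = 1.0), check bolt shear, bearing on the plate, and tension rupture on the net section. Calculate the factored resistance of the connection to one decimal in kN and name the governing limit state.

Bolt shear: A_b = π(27)²/4 = 572.56 mm². φR_n = 0.75 × 469 × 572.56 × 6 × 2 = 2416.8 kN.
Bearing (8 mm plate, F_u = 450 MPa): end bolts L_c = 49 − 30/2 = 34, R_n = min(1.2×34×8×450, 2.4×27×8×450) = 146.88 kN/bolt; interior L_c = 98 − 30 = 68, R_n = 233.28 kN/bolt. φR_n = 0.75 × (2×146.88 + 4×233.28) = 920.2 kN.
Tension rupture (net): A_n = (250 − 2×32)×8 = 1488 mm² (U = 1.0, A_e = A_n). φR_n = 0.75 × 450 × 1488 = 502.2 kN.
Governing: min(2416.8, 920.2, 502.2) = 502.2 kN → net-section rupture.

502.2 kN (net-section rupture governs)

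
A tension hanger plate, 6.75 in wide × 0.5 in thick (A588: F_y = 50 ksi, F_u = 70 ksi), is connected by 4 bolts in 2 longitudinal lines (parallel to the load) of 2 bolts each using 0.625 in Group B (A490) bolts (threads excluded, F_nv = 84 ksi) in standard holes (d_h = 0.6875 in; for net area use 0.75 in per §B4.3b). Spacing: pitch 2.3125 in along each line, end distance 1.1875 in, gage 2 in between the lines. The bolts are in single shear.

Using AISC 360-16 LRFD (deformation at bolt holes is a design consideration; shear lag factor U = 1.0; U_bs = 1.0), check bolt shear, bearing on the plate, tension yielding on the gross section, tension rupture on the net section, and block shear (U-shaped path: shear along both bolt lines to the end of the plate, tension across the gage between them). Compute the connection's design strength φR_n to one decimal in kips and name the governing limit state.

Bolt shear: A_b = π(0.625)²/4 = 0.3068 in². φR_n = 0.75 × 84 × 0.3068 × 4 × 1 = 77.3 kips.
Bearing (0.5 in plate, F_u = 70 ksi): end bolts L_c = 1.1875 − 0.6875/2 = 0.84375, R_n = min(1.2×0.84375×0.5×70, 2.4×0.625×0.5×70) = 35.438 kips/bolt; interior L_c = 2.3125 − 0.6875 = 1.625, R_n = 52.5 kips/bolt. φR_n = 0.75 × (2×35.438 + 2×52.5) = 131.9 kips.
Tension yield (gross): A_g = 6.75×0.5 = 3.375 in². φR_n = 0.90 × 50 × 3.375 = 151.9 kips.
Tension rupture (net): A_n = (6.75 − 2×0.75)×0.5 = 2.625 in² (U = 1.0, A_e = A_n). φR_n = 0.75 × 70 × 2.625 = 137.8 kips.
Block shear: shear path 2×[1.1875+1×2.3125] = 2×3.5 in, A_gv = 3.5, A_nv = 2×(3.5 − 1.5×0.75)×0.5 = 2.375 in²; tension across gage: (2 − 1×0.75)×0.5 = 0.625 in². R_n = min(0.6×70×2.375, 0.6×50×3.5) + 1.0×70×0.625 = min(99.75, 105) + 43.75 = 143.5 kips. φR_n = 0.75 × 143.5 = 107.6 kips.
Governing: min(77.3, 131.9, 151.9, 137.8, 107.6) = 77.3 kips → bolt shear.

77.3 kips (bolt shear governs)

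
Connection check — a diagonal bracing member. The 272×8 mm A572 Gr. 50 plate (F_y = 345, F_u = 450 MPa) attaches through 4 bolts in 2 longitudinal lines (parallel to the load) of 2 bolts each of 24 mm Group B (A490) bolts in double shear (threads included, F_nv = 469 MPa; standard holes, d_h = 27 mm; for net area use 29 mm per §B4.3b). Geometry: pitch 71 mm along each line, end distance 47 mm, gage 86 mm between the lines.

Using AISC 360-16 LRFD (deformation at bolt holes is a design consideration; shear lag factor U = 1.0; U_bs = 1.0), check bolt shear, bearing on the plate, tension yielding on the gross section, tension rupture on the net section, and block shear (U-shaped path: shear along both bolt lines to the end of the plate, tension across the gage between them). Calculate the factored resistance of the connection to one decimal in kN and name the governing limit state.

395.3 kN (block shear governs)

Bolt shear: A_b = π(24)²/4 = 452.39 mm². φR_n = 0.75 × 469 × 452.39 × 4 × 2 = 1273.0 kN.
Bearing (8 mm plate, F_u = 450 MPa): end bolts L_c = 47 − 27/2 = 33.5, R_n = min(1.2×33.5×8×450, 2.4×24×8×450) = 144.72 kN/bolt; interior L_c = 71 − 27 = 44, R_n = 190.08 kN/bolt. φR_n = 0.75 × (2×144.72 + 2×190.08) = 502.2 kN.
Tension yield (gross): A_g = 272×8 = 2176 mm². φR_n = 0.90 × 345 × 2176 = 675.6 kN.
Tension rupture (net): A_n = (272 − 2×29)×8 = 1712 mm² (U = 1.0, A_e = A_n). φR_n = 0.75 × 450 × 1712 = 577.8 kN.
Block shear: shear path 2×[47+1×71] = 2×118 mm, A_gv = 1888, A_nv = 2×(118 − 1.5×29)×8 = 1192 mm²; tension across gage: (86 − 1×29)×8 = 456 mm². R_n = min(0.6×450×1192, 0.6×345×1888) + 1.0×450×456 = min(321.84, 390.82) + 205.2 = 527.04 kN. φR_n = 0.75 × 527.04 = 395.3 kN.
Governing: min(1273.0, 502.2, 675.6, 577.8, 395.3) = 395.3 kN → block shear.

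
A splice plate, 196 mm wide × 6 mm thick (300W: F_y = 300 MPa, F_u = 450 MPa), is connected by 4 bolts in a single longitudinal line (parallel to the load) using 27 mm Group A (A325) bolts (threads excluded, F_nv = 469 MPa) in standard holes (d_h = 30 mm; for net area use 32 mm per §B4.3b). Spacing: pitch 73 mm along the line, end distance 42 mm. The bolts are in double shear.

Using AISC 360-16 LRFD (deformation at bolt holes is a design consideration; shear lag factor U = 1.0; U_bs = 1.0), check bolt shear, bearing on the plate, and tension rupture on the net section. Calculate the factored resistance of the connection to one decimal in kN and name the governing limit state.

Bolt shear: A_b = π(27)²/4 = 572.56 mm². φR_n = 0.75 × 469 × 572.56 × 4 × 2 = 1611.2 kN.
Bearing (6 mm plate, F_u = 450 MPa): end bolts L_c = 42 − 30/2 = 27, R_n = min(1.2×27×6×450, 2.4×27×6×450) = 87.48 kN/bolt; interior L_c = 73 − 30 = 43, R_n = 139.32 kN/bolt. φR_n = 0.75 × (1×87.48 + 3×139.32) = 379.1 kN.
Tension rupture (net): A_n = (196 − 1×32)×6 = 984 mm² (U = 1.0, A_e = A_n). φR_n = 0.75 × 450 × 984 = 332.1 kN.
Governing: min(1611.2, 379.1, 332.1) = 332.1 kN → net-section rupture.

332.1 kN (net-section rupture governs)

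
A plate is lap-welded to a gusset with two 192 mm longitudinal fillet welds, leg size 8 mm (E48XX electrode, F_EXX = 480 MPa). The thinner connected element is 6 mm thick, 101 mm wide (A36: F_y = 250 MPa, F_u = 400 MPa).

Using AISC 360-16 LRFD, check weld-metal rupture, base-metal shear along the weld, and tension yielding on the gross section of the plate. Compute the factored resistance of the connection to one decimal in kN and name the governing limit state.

Weld metal: throat = 0.707×8 = 5.656 mm, L = 2×192 = 384 mm. φR_n = 0.75 × 0.6 × 480 × 5.656 × 384 = 469.1 kN.
Base metal shear (6 mm plate): yield φR_n = 1.0×0.6×250×6×384 = 345.6 kN; rupture φR_n = 0.75×0.6×400×6×384 = 414.7 kN; take 345.6 kN (yield).
Tension yield (gross): A_g = 101×6 = 606 mm². φR_n = 0.90 × 250 × 606 = 136.4 kN.
Governing: min(469.1, 345.6, 136.4) = 136.4 kN → gross-section yield.

136.4 kN (gross-section yield governs)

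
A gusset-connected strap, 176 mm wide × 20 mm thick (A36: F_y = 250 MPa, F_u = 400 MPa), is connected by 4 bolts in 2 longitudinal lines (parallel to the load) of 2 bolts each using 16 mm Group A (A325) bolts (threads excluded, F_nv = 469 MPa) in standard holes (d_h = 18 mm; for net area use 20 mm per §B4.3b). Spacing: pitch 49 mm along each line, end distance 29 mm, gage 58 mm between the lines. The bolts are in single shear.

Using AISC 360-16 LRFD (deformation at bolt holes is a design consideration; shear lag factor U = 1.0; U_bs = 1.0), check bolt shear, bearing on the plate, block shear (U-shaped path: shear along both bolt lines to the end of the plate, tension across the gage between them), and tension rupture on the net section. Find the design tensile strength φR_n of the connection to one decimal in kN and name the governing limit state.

Bolt shear: A_b = π(16)²/4 = 201.06 mm². φR_n = 0.75 × 469 × 201.06 × 4 × 1 = 282.9 kN.
Bearing (20 mm plate, F_u = 400 MPa): end bolts L_c = 29 − 18/2 = 20, R_n = min(1.2×20×20×400, 2.4×16×20×400) = 192 kN/bolt; interior L_c = 49 − 18 = 31, R_n = 297.6 kN/bolt. φR_n = 0.75 × (2×192 + 2×297.6) = 734.4 kN.
Block shear: shear path 2×[29+1×49] = 2×78 mm, A_gv = 3120, A_nv = 2×(78 − 1.5×20)×20 = 1920 mm²; tension across gage: (58 − 1×20)×20 = 760 mm². R_n = min(0.6×400×1920, 0.6×250×3120) + 1.0×400×760 = min(460.8, 468) + 304 = 764.8 kN. φR_n = 0.75 × 764.8 = 573.6 kN.
Tension rupture (net): A_n = (176 − 2×20)×20 = 2720 mm² (U = 1.0, A_e = A_n). φR_n = 0.75 × 400 × 2720 = 816.0 kN.
Governing: min(282.9, 734.4, 573.6, 816.0) = 282.9 kN → bolt shear.

282.9 kN (bolt shear governs)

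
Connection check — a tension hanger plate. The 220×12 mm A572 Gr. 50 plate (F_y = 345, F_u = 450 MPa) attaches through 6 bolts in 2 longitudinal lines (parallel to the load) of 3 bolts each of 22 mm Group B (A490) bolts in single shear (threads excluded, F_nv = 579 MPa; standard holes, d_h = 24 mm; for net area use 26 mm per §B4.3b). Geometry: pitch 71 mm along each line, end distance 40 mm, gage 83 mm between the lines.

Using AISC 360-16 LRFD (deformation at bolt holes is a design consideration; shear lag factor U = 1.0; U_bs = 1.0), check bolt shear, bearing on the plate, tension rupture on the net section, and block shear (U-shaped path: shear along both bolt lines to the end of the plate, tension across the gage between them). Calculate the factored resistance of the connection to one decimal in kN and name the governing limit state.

Bolt shear: A_b = π(22)²/4 = 380.13 mm². φR_n = 0.75 × 579 × 380.13 × 6 × 1 = 990.4 kN.
Bearing (12 mm plate, F_u = 450 MPa): end bolts L_c = 40 − 24/2 = 28, R_n = min(1.2×28×12×450, 2.4×22×12×450) = 181.44 kN/bolt; interior L_c = 71 − 24 = 47, R_n = 285.12 kN/bolt. φR_n = 0.75 × (2×181.44 + 4×285.12) = 1127.5 kN.
Tension rupture (net): A_n = (220 − 2×26)×12 = 2016 mm² (U = 1.0, A_e = A_n). φR_n = 0.75 × 450 × 2016 = 680.4 kN.
Block shear: shear path 2×[40+2×71] = 2×182 mm, A_gv = 4368, A_nv = 2×(182 − 2.5×26)×12 = 2808 mm²; tension across gage: (83 − 1×26)×12 = 684 mm². R_n = min(0.6×450×2808, 0.6×345×4368) + 1.0×450×684 = min(758.16, 904.18) + 307.8 = 1066 kN. φR_n = 0.75 × 1066 = 799.5 kN.
Governing: min(990.4, 1127.5, 680.4, 799.5) = 680.4 kN → net-section rupture.

680.4 kN (net-section rupture governs)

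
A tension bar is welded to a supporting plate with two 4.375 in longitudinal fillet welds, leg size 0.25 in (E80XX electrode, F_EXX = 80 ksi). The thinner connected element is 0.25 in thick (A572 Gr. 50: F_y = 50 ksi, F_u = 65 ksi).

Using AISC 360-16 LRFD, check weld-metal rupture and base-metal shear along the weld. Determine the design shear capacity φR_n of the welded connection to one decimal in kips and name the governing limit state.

Weld metal: throat = 0.707×0.25 = 0.17675 in, L = 2×4.375 = 8.75 in. φR_n = 0.75 × 0.6 × 80 × 0.17675 × 8.75 = 55.7 kips.
Base metal shear (0.25 in plate): yield φR_n = 1.0×0.6×50×0.25×8.75 = 65.6 kips; rupture φR_n = 0.75×0.6×65×0.25×8.75 = 64.0 kips; take 64.0 kips (rupture).
Governing: min(55.7, 64.0) = 55.7 kips → weld metal.

55.7 kips (weld metal governs)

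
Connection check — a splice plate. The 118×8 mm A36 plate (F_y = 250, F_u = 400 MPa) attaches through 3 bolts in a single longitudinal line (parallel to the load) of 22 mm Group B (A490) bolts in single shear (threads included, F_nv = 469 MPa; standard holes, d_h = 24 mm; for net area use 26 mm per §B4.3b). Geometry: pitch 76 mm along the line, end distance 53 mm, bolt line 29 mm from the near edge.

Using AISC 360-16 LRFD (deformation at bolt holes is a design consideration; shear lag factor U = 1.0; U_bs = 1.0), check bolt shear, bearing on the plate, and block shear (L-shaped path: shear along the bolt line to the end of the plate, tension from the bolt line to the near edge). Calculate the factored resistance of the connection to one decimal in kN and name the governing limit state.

Bolt shear: A_b = π(22)²/4 = 380.13 mm². φR_n = 0.75 × 469 × 380.13 × 3 × 1 = 401.1 kN.
Bearing (8 mm plate, F_u = 400 MPa): end bolts L_c = 53 − 24/2 = 41, R_n = min(1.2×41×8×400, 2.4×22×8×400) = 157.44 kN/bolt; interior L_c = 76 − 24 = 52, R_n = 168.96 kN/bolt. φR_n = 0.75 × (1×157.44 + 2×168.96) = 371.5 kN.
Block shear: shear path 1×[53+2×76] = 1×205 mm, A_gv = 1640, A_nv = 1×(205 − 2.5×26)×8 = 1120 mm²; tension to near edge: (29 − 0.5×26)×8 = 128 mm². R_n = min(0.6×400×1120, 0.6×250×1640) + 1.0×400×128 = min(268.8, 246) + 51.2 = 297.2 kN. φR_n = 0.75 × 297.2 = 222.9 kN.
Governing: min(401.1, 371.5, 222.9) = 222.9 kN → block shear.

222.9 kN (block shear governs)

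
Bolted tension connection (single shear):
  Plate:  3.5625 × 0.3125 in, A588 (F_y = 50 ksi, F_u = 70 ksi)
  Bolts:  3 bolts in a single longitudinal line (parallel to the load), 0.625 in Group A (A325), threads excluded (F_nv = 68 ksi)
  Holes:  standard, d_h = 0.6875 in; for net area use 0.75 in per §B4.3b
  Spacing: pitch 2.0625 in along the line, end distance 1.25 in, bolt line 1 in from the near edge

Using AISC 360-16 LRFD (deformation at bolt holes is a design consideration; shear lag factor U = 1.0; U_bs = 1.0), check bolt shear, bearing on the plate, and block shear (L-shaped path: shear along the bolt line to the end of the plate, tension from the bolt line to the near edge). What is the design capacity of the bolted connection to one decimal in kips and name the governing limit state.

44.7 kips (block shear governs)

Bolt shear: A_b = π(0.625)²/4 = 0.3068 in². φR_n = 0.75 × 68 × 0.3068 × 3 × 1 = 46.9 kips.
Bearing (0.3125 in plate, F_u = 70 ksi): end bolts L_c = 1.25 − 0.6875/2 = 0.90625, R_n = min(1.2×0.90625×0.3125×70, 2.4×0.625×0.3125×70) = 23.789 kips/bolt; interior L_c = 2.0625 − 0.6875 = 1.375, R_n = 32.813 kips/bolt. φR_n = 0.75 × (1×23.789 + 2×32.813) = 67.1 kips.
Block shear: shear path 1×[1.25+2×2.0625] = 1×5.375 in, A_gv = 1.6797, A_nv = 1×(5.375 − 2.5×0.75)×0.3125 = 1.0938 in²; tension to near edge: (1 − 0.5×0.75)×0.3125 = 0.19531 in². R_n = min(0.6×70×1.0938, 0.6×50×1.6797) + 1.0×70×0.19531 = min(45.94, 50.391) + 13.672 = 59.612 kips. φR_n = 0.75 × 59.612 = 44.7 kips.
Governing: min(46.9, 67.1, 44.7) = 44.7 kips → block shear.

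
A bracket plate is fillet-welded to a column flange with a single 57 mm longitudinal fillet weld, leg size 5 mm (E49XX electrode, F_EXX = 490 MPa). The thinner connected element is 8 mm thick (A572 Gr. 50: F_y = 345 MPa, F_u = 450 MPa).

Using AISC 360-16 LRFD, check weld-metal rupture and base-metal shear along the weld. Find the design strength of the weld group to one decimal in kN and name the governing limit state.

44.4 kN (weld metal governs)

Weld metal: throat = 0.707×5 = 3.535 mm, L = 57 mm. φR_n = 0.75 × 0.6 × 490 × 3.535 × 57 = 44.4 kN.
Base metal shear (8 mm plate): yield φR_n = 1.0×0.6×345×8×57 = 94.4 kN; rupture φR_n = 0.75×0.6×450×8×57 = 92.3 kN; take 92.3 kN (rupture).
Governing: min(44.4, 92.3) = 44.4 kN → weld metal.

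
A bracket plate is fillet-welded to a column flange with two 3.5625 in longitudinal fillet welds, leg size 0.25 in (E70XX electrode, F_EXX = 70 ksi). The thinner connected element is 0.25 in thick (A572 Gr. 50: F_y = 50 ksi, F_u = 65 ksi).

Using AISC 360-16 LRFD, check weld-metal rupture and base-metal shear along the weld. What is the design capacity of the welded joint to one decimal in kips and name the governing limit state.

39.7 kips (weld metal governs)

Weld metal: throat = 0.707×0.25 = 0.17675 in, L = 2×3.5625 = 7.125 in. φR_n = 0.75 × 0.6 × 70 × 0.17675 × 7.125 = 39.7 kips.
Base metal shear (0.25 in plate): yield φR_n = 1.0×0.6×50×0.25×7.125 = 53.4 kips; rupture φR_n = 0.75×0.6×65×0.25×7.125 = 52.1 kips; take 52.1 kips (rupture).
Governing: min(39.7, 52.1) = 39.7 kips → weld metal.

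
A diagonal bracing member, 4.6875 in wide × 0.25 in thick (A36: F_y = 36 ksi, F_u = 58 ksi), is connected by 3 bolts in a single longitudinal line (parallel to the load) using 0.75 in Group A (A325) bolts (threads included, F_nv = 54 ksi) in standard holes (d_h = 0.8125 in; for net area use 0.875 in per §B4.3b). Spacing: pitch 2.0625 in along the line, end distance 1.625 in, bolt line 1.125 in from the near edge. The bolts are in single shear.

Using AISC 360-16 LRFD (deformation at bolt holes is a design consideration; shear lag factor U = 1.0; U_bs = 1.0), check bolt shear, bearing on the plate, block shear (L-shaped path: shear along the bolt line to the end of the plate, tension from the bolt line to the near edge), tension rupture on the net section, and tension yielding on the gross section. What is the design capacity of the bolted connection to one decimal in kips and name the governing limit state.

30.7 kips (block shear governs)

Bolt shear: A_b = π(0.75)²/4 = 0.44179 in². φR_n = 0.75 × 54 × 0.44179 × 3 × 1 = 53.7 kips.
Bearing (0.25 in plate, F_u = 58 ksi): end bolts L_c = 1.625 − 0.8125/2 = 1.21875, R_n = min(1.2×1.21875×0.25×58, 2.4×0.75×0.25×58) = 21.206 kips/bolt; interior L_c = 2.0625 − 0.8125 = 1.25, R_n = 21.75 kips/bolt. φR_n = 0.75 × (1×21.206 + 2×21.75) = 48.5 kips.
Block shear: shear path 1×[1.625+2×2.0625] = 1×5.75 in, A_gv = 1.4375, A_nv = 1×(5.75 − 2.5×0.875)×0.25 = 0.89063 in²; tension to near edge: (1.125 − 0.5×0.875)×0.25 = 0.17188 in². R_n = min(0.6×58×0.89063, 0.6×36×1.4375) + 1.0×58×0.17188 = min(30.994, 31.05) + 9.969 = 40.963 kips. φR_n = 0.75 × 40.963 = 30.7 kips.
Tension rupture (net): A_n = (4.6875 − 1×0.875)×0.25 = 0.95313 in² (U = 1.0, A_e = A_n). φR_n = 0.75 × 58 × 0.95313 = 41.5 kips.
Tension yield (gross): A_g = 4.6875×0.25 = 1.1719 in². φR_n = 0.90 × 36 × 1.1719 = 38.0 kips.
Governing: min(53.7, 48.5, 30.7, 41.5, 38.0) = 30.7 kips → block shear.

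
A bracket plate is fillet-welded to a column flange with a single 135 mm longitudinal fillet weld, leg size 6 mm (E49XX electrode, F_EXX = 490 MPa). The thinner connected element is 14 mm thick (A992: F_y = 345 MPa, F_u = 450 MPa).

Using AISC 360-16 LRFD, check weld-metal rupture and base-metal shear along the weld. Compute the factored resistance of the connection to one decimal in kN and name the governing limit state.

126.3 kN (weld metal governs)

Weld metal: throat = 0.707×6 = 4.242 mm, L = 135 mm. φR_n = 0.75 × 0.6 × 490 × 4.242 × 135 = 126.3 kN.
Base metal shear (14 mm plate): yield φR_n = 1.0×0.6×345×14×135 = 391.2 kN; rupture φR_n = 0.75×0.6×450×14×135 = 382.7 kN; take 382.7 kN (rupture).
Governing: min(126.3, 382.7) = 126.3 kN → weld metal.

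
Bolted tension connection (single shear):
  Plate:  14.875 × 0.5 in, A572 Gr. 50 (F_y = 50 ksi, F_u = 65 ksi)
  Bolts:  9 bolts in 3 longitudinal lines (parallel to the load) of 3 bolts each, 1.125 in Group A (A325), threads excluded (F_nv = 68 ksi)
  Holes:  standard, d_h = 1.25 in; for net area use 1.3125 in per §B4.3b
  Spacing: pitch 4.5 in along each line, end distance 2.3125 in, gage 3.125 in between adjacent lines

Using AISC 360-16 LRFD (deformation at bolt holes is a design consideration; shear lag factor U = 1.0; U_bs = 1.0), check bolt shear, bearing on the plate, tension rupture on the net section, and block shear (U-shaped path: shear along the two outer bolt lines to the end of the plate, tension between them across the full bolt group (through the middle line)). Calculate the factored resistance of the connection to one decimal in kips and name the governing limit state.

Bolt shear: A_b = π(1.125)²/4 = 0.99402 in². φR_n = 0.75 × 68 × 0.99402 × 9 × 1 = 456.3 kips.
Bearing (0.5 in plate, F_u = 65 ksi): end bolts L_c = 2.3125 − 1.25/2 = 1.6875, R_n = min(1.2×1.6875×0.5×65, 2.4×1.125×0.5×65) = 65.813 kips/bolt; interior L_c = 4.5 − 1.25 = 3.25, R_n = 87.75 kips/bolt. φR_n = 0.75 × (3×65.813 + 6×87.75) = 543.0 kips.
Tension rupture (net): A_n = (14.875 − 3×1.3125)×0.5 = 5.4688 in² (U = 1.0, A_e = A_n). φR_n = 0.75 × 65 × 5.4688 = 266.6 kips.
Block shear: shear path 2×[2.3125+2×4.5] = 2×11.3125 in, A_gv = 11.313, A_nv = 2×(11.3125 − 2.5×1.3125)×0.5 = 8.0313 in²; tension across gage: (6.25 − 2×1.3125)×0.5 = 1.8125 in². R_n = min(0.6×65×8.0313, 0.6×50×11.313) + 1.0×65×1.8125 = min(313.22, 339.39) + 117.81 = 431.03 kips. φR_n = 0.75 × 431.03 = 323.3 kips.
Governing: min(456.3, 543.0, 266.6, 323.3) = 266.6 kips → net-section rupture.

266.6 kips (net-section rupture governs)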